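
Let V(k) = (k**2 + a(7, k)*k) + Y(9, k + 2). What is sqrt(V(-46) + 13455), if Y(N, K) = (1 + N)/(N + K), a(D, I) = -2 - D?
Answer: sqrt(783251)/7 ≈ 126.43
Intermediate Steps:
Y(N, K) = (1 + N)/(K + N)
V(k) = k**2 - 9*k + 10/(11 + k) (V(k) = (k**2 + (-2 - 1*7)*k) + (1 + 9)/((k + 2) + 9) = (k**2 + (-2 - 7)*k) + 10/((2 + k) + 9) = (k**2 - 9*k) + 10/(11 + k) = k**2 - 9*k + 10/(11 + k))
sqrt(V(-46) + 13455) = sqrt((10 - 46*(-9 - 46)*(11 - 46))/(11 - 46) + 13455) = sqrt((10 - 46*(-55)*(-35))/(-35) + 13455) = sqrt(-(10 - 88550)/35 + 13455) = sqrt(-1/35*(-88540) + 13455) = sqrt(17708/7 + 13455) = sqrt(111893/7) = sqrt(783251)/7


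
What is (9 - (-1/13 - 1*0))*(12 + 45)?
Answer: 6726/13 ≈ 517.38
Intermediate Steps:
(9 - (-1/13 - 1*0))*(12 + 45) = (9 - (-1*1/13 + 0))*57 = (9 - (-1/13 + 0))*57 = (9 - 1*(-1/13))*57 = (9 + 1/13)*57 = (118/13)*57 = 6726/13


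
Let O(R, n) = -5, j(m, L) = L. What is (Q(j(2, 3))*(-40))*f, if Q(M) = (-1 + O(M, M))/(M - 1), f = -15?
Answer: -1800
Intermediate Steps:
Q(M) = -6/(-1 + M) (Q(M) = (-1 - 5)/(M - 1) = -6/(-1 + M))
(Q(j(2, 3))*(-40))*f = (-6/(-1 + 3)*(-40))*(-15) = (-6/2*(-40))*(-15) = (-6*1/2*(-40))*(-15) = -3*(-40)*(-15) = 120*(-15) = -1800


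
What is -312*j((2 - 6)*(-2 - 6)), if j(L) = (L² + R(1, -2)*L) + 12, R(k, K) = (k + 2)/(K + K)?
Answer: -315744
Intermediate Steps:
R(k, K) = (2 + k)/(2*K) (R(k, K) = (2 + k)/((2*K)) = (2 + k)*(1/(2*K)) = (2 + k)/(2*K))
j(L) = 12 + L² - 3*L/4 (j(L) = (L² + ((½)*(2 + 1)/(-2))*L) + 12 = (L² + ((½)*(-½)*3)*L) + 12 = (L² - 3*L/4) + 12 = 12 + L² - 3*L/4)
-312*j((2 - 6)*(-2 - 6)) = -312*(12 + ((2 - 6)*(-2 - 6))² - 3*(2 - 6)*(-2 - 6)/4) = -312*(12 + (-4*(-8))² - (-3)*(-8)) = -312*(12 + 32² - ¾*32) = -312*(12 + 1024 - 24) = -312*1012 = -315744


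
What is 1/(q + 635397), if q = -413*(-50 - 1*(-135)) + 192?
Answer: 1/600484 ≈ 1.6653e-6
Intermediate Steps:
q = -34913 (q = -413*(-50 + 135) + 192 = -413*85 + 192 = -35105 + 192 = -34913)
1/(q + 635397) = 1/(-34913 + 635397) = 1/600484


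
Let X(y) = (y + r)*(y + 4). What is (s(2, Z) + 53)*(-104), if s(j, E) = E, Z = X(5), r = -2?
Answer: -8320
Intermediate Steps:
X(y) = (-2 + y)*(4 + y) (X(y) = (y - 2)*(y + 4) = (-2 + y)*(4 + y))
Z = 27 (Z = -8 + 5**2 + 2*5 = -8 + 25 + 10 = 27)
(s(2, Z) + 53)*(-104) = (27 + 53)*(-104) = 80*(-104) = -8320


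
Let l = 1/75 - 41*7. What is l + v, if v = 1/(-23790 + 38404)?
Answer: -314551661/1096050 ≈ -286.99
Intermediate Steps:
v = 1/14614 ≈ 6.8428e-5
l = -21524/75 (l = 1/75 - 287 = -21524/75 ≈ -286.99)
l + v = -21524/75 + 1/14614 = -314551661/1096050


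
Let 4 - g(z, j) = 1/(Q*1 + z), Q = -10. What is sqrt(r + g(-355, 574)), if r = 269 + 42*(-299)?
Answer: 2*I*sqrt(409167190)/365 ≈ 110.84*I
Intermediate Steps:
g(z, j) = 4 - 1/(-10 + z) (g(z, j) = 4 - 1/(-10*1 + z) = 4 - 1/(-10 + z))
r = -12289 (r = 269 - 12558 = -12289)
sqrt(r + g(-355, 574)) = sqrt(-12289 + (-41 + 4*(-355))/(-10 - 355)) = sqrt(-12289 + (-41 - 1420)/(-365)) = sqrt(-12289 - 1/365*(-1461)) = sqrt(-12289 + 1461/365) = sqrt(-4484024/365) = 2*I*sqrt(409167190)/365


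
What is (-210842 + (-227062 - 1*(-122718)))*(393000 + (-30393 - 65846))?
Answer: -93534912546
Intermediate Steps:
(-210842 + (-227062 - 1*(-122718)))*(393000 + (-30393 - 65846)) = (-210842 + (-227062 + 122718))*(393000 - 96239) = (-210842 - 104344)*296761 = -315186*296761 = -93534912546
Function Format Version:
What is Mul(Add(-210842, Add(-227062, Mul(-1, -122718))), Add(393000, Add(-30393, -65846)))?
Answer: -93534912546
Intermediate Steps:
Mul(Add(-210842, Add(-227062, Mul(-1, -122718))), Add(393000, Add(-30393, -65846))) = Mul(Add(-210842, Add(-227062, 122718)), Add(393000, -96239)) = Mul(Add(-210842, -104344), 296761) = Mul(-315186, 296761) = -93534912546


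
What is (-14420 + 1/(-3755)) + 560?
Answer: -52044301/3755 ≈ -13860.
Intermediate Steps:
(-14420 + 1/(-3755)) + 560 = (-14420 - 1/3755) + 560 = -54147101/3755 + 560 = -52044301/3755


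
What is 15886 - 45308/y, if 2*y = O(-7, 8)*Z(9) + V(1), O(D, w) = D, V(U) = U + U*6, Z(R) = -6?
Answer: 687798/49 ≈ 14037.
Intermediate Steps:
V(U) = 7*U (V(U) = U + 6*U = 7*U)
y = 49/2 (y = (-7*(-6) + 7*1)/2 = (42 + 7)/2 = (½)*49 = 49/2 ≈ 24.500)
15886 - 45308/y = 15886 - 45308/49/2 = 15886 - 45308*2/49 = 15886 - 1*90616/49 = 15886 - 90616/49 = 687798/49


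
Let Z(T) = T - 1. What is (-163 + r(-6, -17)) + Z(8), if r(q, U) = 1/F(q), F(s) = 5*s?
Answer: -4681/30 ≈ -156.03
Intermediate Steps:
Z(T) = -1 + T
r(q, U) = 1/(5*q)
(-163 + r(-6, -17)) + Z(8) = (-163 + (1/5)/(-6)) + (-1 + 8) = (-163 + (1/5)*(-1/6)) + 7 = (-163 - 1/30) + 7 = -4891/30 + 7 = -4681/30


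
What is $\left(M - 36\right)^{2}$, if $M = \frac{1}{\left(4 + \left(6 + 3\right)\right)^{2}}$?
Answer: $\frac{37002889}{28561} \approx 1295.6$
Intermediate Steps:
$M = \frac{1}{169}$ ($M = \frac{1}{\left(4 + 9\right)^{2}} = \frac{1}{13^{2}} = \frac{1}{169} \approx 0.0059172$)
$\left(M - 36\right)^{2} = \left(\frac{1}{169} - 36\right)^{2} = \left(- \frac{6083}{169}\right)^{2} = \frac{37002889}{28561}$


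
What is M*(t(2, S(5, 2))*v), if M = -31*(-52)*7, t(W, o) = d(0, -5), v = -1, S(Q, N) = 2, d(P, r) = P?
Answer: 0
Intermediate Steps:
t(W, o) = 0
M = 11284 (M = 1612*7 = 11284)
M*(t(2, S(5, 2))*v) = 11284*(0*(-1)) = 11284*0 = 0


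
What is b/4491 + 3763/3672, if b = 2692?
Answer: 2976073/1832328 ≈ 1.6242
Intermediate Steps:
b/4491 + 3763/3672 = 2692/4491 + 3763/3672 = 2976073/1832328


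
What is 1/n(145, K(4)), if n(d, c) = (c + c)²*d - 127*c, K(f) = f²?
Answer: 1/146448 ≈ 6.8284e-6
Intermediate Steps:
n(d, c) = -127*c + 4*d*c² (n(d, c) = (2*c)²*d - 127*c = (4*c²)*d - 127*c = 4*d*c² - 127*c = -127*c + 4*d*c²)
1/n(145, K(4)) = 1/(4²*(-127 + 4*4²*145)) = 1/(16*(-127 + 4*16*145)) = 1/(16*(-127 + 9280)) = 1/(16*9153) = 1/146448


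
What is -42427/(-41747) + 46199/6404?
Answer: 2200372161/267347788 ≈ 8.2304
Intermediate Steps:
-42427/(-41747) + 46199/6404 = -42427*(-1/41747) + 46199*(1/6404) = 42427/41747 + 46199/6404 = 2200372161/267347788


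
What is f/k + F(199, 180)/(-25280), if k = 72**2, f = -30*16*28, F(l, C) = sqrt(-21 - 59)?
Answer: -70/27 - I*sqrt(5)/6320 ≈ -2.5926 - 0.00035381*I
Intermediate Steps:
F(l, C) = 4*I*sqrt(5) (F(l, C) = sqrt(-80) = 4*I*sqrt(5))
f = -13440 (f = -480*28 = -13440)
k = 5184
f/k + F(199, 180)/(-25280) = -13440/5184 + (4*I*sqrt(5))/(-25280) = -13440*1/5184 + (4*I*sqrt(5))*(-1/25280) = -70/27 - I*sqrt(5)/6320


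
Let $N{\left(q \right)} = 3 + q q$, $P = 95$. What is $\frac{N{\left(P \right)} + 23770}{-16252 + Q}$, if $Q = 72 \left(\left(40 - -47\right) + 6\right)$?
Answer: $- \frac{16399}{4778} \approx -3.4322$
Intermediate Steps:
$Q = 6696$ ($Q = 72 \left(\left(40 + 47\right) + 6\right) = 72 \left(87 + 6\right) = 72 \cdot 93 = 6696$)
$N{\left(q \right)} = 3 + q^{2}$
$\frac{N{\left(P \right)} + 23770}{-16252 + Q} = \frac{\left(3 + 95^{2}\right) + 23770}{-16252 + 6696} = \frac{\left(3 + 9025\right) + 23770}{-9556} = \left(9028 + 23770\right) \left(- \frac{1}{9556}\right) = 32798 \left(- \frac{1}{9556}\right) = - \frac{16399}{4778}$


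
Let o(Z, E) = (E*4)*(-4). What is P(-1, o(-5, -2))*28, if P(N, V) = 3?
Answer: 84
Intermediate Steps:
o(Z, E) = -16*E (o(Z, E) = (4*E)*(-4) = -16*E)
P(-1, o(-5, -2))*28 = 3*28 = 84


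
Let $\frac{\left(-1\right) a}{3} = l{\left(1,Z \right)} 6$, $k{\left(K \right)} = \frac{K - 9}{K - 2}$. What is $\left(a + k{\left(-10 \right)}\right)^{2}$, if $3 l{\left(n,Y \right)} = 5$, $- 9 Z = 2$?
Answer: $\frac{116281}{144} \approx 807.51$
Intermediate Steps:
$Z = - \frac{2}{9}$ ($Z = \left(- \frac{1}{9}\right) 2 = - \frac{2}{9} \approx -0.22222$)
$l{\left(n,Y \right)} = \frac{5}{3}$ ($l{\left(n,Y \right)} = \frac{1}{3} \cdot 5 = \frac{5}{3}$)
$k{\left(K \right)} = \frac{-9 + K}{-2 + K}$
$a = -30$ ($a = - 3 \cdot \frac{5}{3} \cdot 6 = \left(-3\right) 10 = -30$)
$\left(a + k{\left(-10 \right)}\right)^{2} = \left(-30 + \frac{-9 - 10}{-2 - 10}\right)^{2} = \left(-30 + \frac{1}{-12} \left(-19\right)\right)^{2} = \left(-30 - - \frac{19}{12}\right)^{2} = \left(-30 + \frac{19}{12}\right)^{2} = \left(- \frac{341}{12}\right)^{2} = \frac{116281}{144}$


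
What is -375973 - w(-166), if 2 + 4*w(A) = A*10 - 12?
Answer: -751109/2 ≈ -3.7555e+5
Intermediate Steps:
w(A) = -7/2 + 5*A/2 (w(A) = -1/2 + (A*10 - 12)/4 = -1/2 + (10*A - 12)/4 = -1/2 + (-12 + 10*A)/4 = -1/2 + (-3 + 5*A/2) = -7/2 + 5*A/2)
-375973 - w(-166) = -375973 - (-7/2 + (5/2)*(-166)) = -375973 - (-7/2 - 415) = -375973 - 1*(-837/2) = -375973 + 837/2 = -751109/2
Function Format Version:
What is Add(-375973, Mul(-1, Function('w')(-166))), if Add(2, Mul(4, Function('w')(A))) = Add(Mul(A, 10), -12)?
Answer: Rational(-751109, 2) ≈ -3.7555e+5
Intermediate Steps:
Function('w')(A) = Add(Rational(-7, 2), Mul(Rational(5, 2), A)) (Function('w')(A) = Add(Rational(-1, 2), Mul(Rational(1, 4), Add(Mul(A, 10), -12))) = Add(Rational(-1, 2), Mul(Rational(1, 4), Add(Mul(10, A), -12))) = Add(Rational(-1, 2), Mul(Rational(1, 4), Add(-12, Mul(10, A)))) = Add(Rational(-1, 2), Add(-3, Mul(Rational(5, 2), A))) = Add(Rational(-7, 2), Mul(Rational(5, 2), A)))
Add(-375973, Mul(-1, Function('w')(-166))) = Add(-375973, Mul(-1, Add(Rational(-7, 2), Mul(Rational(5, 2), -166)))) = Add(-375973, Mul(-1, Add(Rational(-7, 2), -415))) = Add(-375973, Mul(-1, Rational(-837, 2))) = Add(-375973, Rational(837, 2)) = Rational(-751109, 2)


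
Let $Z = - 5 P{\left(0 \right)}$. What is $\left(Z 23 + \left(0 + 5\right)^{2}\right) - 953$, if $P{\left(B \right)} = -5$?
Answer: $-353$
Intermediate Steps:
$Z = 25$ ($Z = \left(-5\right) \left(-5\right) = 25$)
$\left(Z 23 + \left(0 + 5\right)^{2}\right) - 953 = \left(25 \cdot 23 + \left(0 + 5\right)^{2}\right) - 953 = \left(575 + 5^{2}\right) - 953 = \left(575 + 25\right) - 953 = 600 - 953 = -353$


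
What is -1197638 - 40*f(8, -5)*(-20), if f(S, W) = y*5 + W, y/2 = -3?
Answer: -1225638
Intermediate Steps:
y = -6 (y = 2*(-3) = -6)
f(S, W) = -30 + W (f(S, W) = -6*5 + W = -30 + W)
-1197638 - 40*f(8, -5)*(-20) = -1197638 - 40*(-30 - 5)*(-20) = -1197638 - 40*(-35)*(-20) = -1197638 + 1400*(-20) = -1197638 - 28000 = -1225638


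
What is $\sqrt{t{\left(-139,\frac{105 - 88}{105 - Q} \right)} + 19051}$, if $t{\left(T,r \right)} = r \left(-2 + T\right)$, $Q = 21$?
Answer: $\frac{3 \sqrt{414267}}{14} \approx 137.92$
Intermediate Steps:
$\sqrt{t{\left(-139,\frac{105 - 88}{105 - Q} \right)} + 19051} = \sqrt{\frac{105 - 88}{105 - 21} \left(-2 - 139\right) + 19051} = \sqrt{\frac{17}{105 - 21} \left(-141\right) + 19051} = \sqrt{\frac{17}{84} \left(-141\right) + 19051} = \sqrt{- \frac{799}{28} + 19051} = \sqrt{\frac{532629}{28}} = \frac{3 \sqrt{414267}}{14}$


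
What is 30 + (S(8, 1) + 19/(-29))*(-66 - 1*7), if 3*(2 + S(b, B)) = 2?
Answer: 15239/87 ≈ 175.16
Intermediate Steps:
S(b, B) = -4/3 (S(b, B) = -2 + (1/3)*2 = -2 + 2/3 = -4/3)
30 + (S(8, 1) + 19/(-29))*(-66 - 1*7) = 30 + (-4/3 + 19/(-29))*(-66 - 1*7) = 30 + (-4/3 + 19*(-1/29))*(-66 - 7) = 30 + (-4/3 - 19/29)*(-73) = 30 - 173/87*(-73) = 30 + 12629/87 = 15239/87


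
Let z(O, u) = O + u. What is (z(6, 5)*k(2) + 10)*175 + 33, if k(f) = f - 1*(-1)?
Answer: 7558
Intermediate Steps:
k(f) = 1 + f (k(f) = f + 1 = 1 + f)
(z(6, 5)*k(2) + 10)*175 + 33 = ((6 + 5)*(1 + 2) + 10)*175 + 33 = (11*3 + 10)*175 + 33 = (33 + 10)*175 + 33 = 43*175 + 33 = 7525 + 33 = 7558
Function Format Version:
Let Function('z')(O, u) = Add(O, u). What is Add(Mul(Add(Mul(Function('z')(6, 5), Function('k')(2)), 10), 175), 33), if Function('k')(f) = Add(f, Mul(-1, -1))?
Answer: 7558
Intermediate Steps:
Function('k')(f) = Add(1, f) (Function('k')(f) = Add(f, 1) = Add(1, f))
Add(Mul(Add(Mul(Function('z')(6, 5), Function('k')(2)), 10), 175), 33) = Add(Mul(Add(Mul(Add(6, 5), Add(1, 2)), 10), 175), 33) = Add(Mul(Add(Mul(11, 3), 10), 175), 33) = Add(Mul(Add(33, 10), 175), 33) = Add(Mul(43, 175), 33) = Add(7525, 33) = 7558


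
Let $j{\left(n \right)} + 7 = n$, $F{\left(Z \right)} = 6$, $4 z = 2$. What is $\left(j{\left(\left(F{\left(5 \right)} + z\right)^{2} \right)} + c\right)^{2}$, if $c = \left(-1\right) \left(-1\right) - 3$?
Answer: $\frac{17689}{16} \approx 1105.6$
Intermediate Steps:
$z = \frac{1}{2}$ ($z = \frac{1}{4} \cdot 2 = \frac{1}{2} \approx 0.5$)
$c = -2$ ($c = 1 - 3 = -2$)
$j{\left(n \right)} = -7 + n$
$\left(j{\left(\left(F{\left(5 \right)} + z\right)^{2} \right)} + c\right)^{2} = \left(\left(-7 + \left(6 + \frac{1}{2}\right)^{2}\right) - 2\right)^{2} = \left(\left(-7 + \left(\frac{13}{2}\right)^{2}\right) - 2\right)^{2} = \left(\left(-7 + \frac{169}{4}\right) - 2\right)^{2} = \left(\frac{141}{4} - 2\right)^{2} = \left(\frac{133}{4}\right)^{2} = \frac{17689}{16}$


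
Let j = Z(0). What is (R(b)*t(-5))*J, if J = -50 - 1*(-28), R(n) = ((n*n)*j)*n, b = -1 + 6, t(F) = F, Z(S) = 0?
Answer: 0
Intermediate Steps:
j = 0
b = 5
R(n) = 0 (R(n) = ((n*n)*0)*n = (n²*0)*n = 0*n = 0)
J = -22 (J = -50 + 28 = -22)
(R(b)*t(-5))*J = (0*(-5))*(-22) = 0*(-22) = 0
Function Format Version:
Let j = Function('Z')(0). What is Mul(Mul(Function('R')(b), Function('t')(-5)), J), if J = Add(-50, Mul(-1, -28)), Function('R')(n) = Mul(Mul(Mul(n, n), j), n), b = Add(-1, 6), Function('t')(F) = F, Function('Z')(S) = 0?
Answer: 0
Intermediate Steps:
j = 0
b = 5
Function('R')(n) = 0 (Function('R')(n) = Mul(Mul(Mul(n, n), 0), n) = Mul(Mul(Pow(n, 2), 0), n) = Mul(0, n) = 0)
J = -22 (J = Add(-50, 28) = -22)
Mul(Mul(Function('R')(b), Function('t')(-5)), J) = Mul(Mul(0, -5), -22) = Mul(0, -22) = 0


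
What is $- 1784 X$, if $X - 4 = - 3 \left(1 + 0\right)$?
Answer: $-1784$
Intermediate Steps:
$X = 1$ ($X = 4 - 3 \left(1 + 0\right) = 4 - 3 = 1$)
$- 1784 X = \left(-1784\right) 1 = -1784$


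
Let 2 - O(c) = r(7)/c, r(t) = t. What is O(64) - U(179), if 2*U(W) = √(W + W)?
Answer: 121/64 - √358/2 ≈ -7.5698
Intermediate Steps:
O(c) = 2 - 7/c
U(W) = √2*√W/2 (U(W) = √(W + W)/2 = √(2*W)/2 = (√2*√W)/2 = √2*√W/2)
O(64) - U(179) = (2 - 7/64) - √2*√179/2 = (2 - 7*1/64) - √358/2 = (2 - 7/64) - √358/2 = 121/64 - √358/2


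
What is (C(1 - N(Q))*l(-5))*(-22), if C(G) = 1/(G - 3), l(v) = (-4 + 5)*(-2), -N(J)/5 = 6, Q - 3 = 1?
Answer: 11/7 ≈ 1.5714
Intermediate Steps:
Q = 4 (Q = 3 + 1 = 4)
N(J) = -30 (N(J) = -5*6 = -30)
l(v) = -2 (l(v) = 1*(-2) = -2)
C(G) = 1/(-3 + G)
(C(1 - N(Q))*l(-5))*(-22) = (-2/(-3 + (1 - 1*(-30))))*(-22) = (-2/(-3 + (1 + 30)))*(-22) = (-2/(-3 + 31))*(-22) = (-2/28)*(-22) = ((1/28)*(-2))*(-22) = -1/14*(-22) = 11/7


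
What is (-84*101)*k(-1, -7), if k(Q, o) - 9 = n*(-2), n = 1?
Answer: -59388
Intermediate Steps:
k(Q, o) = 7 (k(Q, o) = 9 + 1*(-2) = 9 - 2 = 7)
(-84*101)*k(-1, -7) = -84*101*7 = -8484*7 = -59388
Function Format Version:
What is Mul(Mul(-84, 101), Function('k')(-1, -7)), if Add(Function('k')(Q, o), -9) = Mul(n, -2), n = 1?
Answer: -59388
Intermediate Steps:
Function('k')(Q, o) = 7 (Function('k')(Q, o) = Add(9, Mul(1, -2)) = Add(9, -2) = 7)
Mul(Mul(-84, 101), Function('k')(-1, -7)) = Mul(Mul(-84, 101), 7) = Mul(-8484, 7) = -59388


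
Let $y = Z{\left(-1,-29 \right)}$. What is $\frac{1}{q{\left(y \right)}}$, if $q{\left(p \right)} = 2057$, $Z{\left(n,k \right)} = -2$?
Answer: $\frac{1}{2057} \approx 0.00048614$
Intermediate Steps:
$y = -2$
$\frac{1}{q{\left(y \right)}} = \frac{1}{2057}$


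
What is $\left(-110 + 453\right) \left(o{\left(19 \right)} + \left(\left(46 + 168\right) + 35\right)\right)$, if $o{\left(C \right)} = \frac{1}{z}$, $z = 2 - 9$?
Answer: $85358$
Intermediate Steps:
$z = -7$ ($z = 2 - 9 = -7$)
$o{\left(C \right)} = - \frac{1}{7}$ ($o{\left(C \right)} = \frac{1}{-7} = - \frac{1}{7}$)
$\left(-110 + 453\right) \left(o{\left(19 \right)} + \left(\left(46 + 168\right) + 35\right)\right) = \left(-110 + 453\right) \left(- \frac{1}{7} + \left(\left(46 + 168\right) + 35\right)\right) = 343 \left(- \frac{1}{7} + \left(214 + 35\right)\right) = 343 \left(- \frac{1}{7} + 249\right) = 343 \cdot \frac{1742}{7} = 85358$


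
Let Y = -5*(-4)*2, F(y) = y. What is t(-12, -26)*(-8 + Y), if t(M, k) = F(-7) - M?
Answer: 160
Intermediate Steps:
Y = 40 (Y = 20*2 = 40)
t(M, k) = -7 - M
t(-12, -26)*(-8 + Y) = (-7 - 1*(-12))*(-8 + 40) = (-7 + 12)*32 = 5*32 = 160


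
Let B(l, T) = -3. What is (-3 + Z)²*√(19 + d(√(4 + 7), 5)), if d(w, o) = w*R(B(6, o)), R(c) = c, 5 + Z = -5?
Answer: 169*√(19 - 3*√11) ≈ 508.41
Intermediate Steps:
Z = -10 (Z = -5 - 5 = -10)
d(w, o) = -3*w (d(w, o) = w*(-3) = -3*w)
(-3 + Z)²*√(19 + d(√(4 + 7), 5)) = (-3 - 10)²*√(19 - 3*√(4 + 7)) = (-13)²*√(19 - 3*√11) = 169*√(19 - 3*√11)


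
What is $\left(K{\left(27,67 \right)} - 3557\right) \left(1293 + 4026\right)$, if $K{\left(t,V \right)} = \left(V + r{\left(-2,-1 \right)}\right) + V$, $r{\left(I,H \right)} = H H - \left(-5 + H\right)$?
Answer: $-18169704$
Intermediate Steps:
$r{\left(I,H \right)} = 5 + H^{2} - H$ ($r{\left(I,H \right)} = H^{2} - \left(-5 + H\right) = 5 + H^{2} - H$)
$K{\left(t,V \right)} = 7 + 2 V$ ($K{\left(t,V \right)} = \left(V + \left(5 + \left(-1\right)^{2} - -1\right)\right) + V = \left(V + \left(5 + 1 + 1\right)\right) + V = \left(V + 7\right) + V = \left(7 + V\right) + V = 7 + 2 V$)
$\left(K{\left(27,67 \right)} - 3557\right) \left(1293 + 4026\right) = \left(\left(7 + 2 \cdot 67\right) - 3557\right) \left(1293 + 4026\right) = \left(\left(7 + 134\right) - 3557\right) 5319 = \left(141 - 3557\right) 5319 = \left(-3416\right) 5319 = -18169704$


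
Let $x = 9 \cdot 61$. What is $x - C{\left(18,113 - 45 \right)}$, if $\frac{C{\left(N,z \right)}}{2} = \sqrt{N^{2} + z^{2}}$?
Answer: $549 - 4 \sqrt{1237} \approx 408.32$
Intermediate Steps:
$C{\left(N,z \right)} = 2 \sqrt{N^{2} + z^{2}}$
$x = 549$
$x - C{\left(18,113 - 45 \right)} = 549 - 2 \sqrt{18^{2} + \left(113 - 45\right)^{2}} = 549 - 2 \sqrt{324 + 68^{2}} = 549 - 2 \sqrt{324 + 4624} = 549 - 2 \sqrt{4948} = 549 - 2 \cdot 2 \sqrt{1237} = 549 - 4 \sqrt{1237}$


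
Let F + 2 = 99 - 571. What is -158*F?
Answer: 74892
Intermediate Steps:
F = -474 (F = -2 + (99 - 571) = -2 - 472 = -474)
-158*F = -158*(-474) = 74892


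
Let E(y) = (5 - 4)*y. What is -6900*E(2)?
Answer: -13800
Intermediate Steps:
E(y) = y (E(y) = 1*y = y)
-6900*E(2) = -6900*2 = -13800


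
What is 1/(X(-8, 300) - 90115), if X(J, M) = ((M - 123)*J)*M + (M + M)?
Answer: -1/514315 ≈ -1.9443e-6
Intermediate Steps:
X(J, M) = 2*M + J*M*(-123 + M) (X(J, M) = ((-123 + M)*J)*M + 2*M = (J*(-123 + M))*M + 2*M = J*M*(-123 + M) + 2*M = 2*M + J*M*(-123 + M))
1/(X(-8, 300) - 90115) = 1/(300*(2 - 123*(-8) - 8*300) - 90115) = 1/(300*(2 + 984 - 2400) - 90115) = 1/(300*(-1414) - 90115) = 1/(-424200 - 90115) = 1/(-514315) = -1/514315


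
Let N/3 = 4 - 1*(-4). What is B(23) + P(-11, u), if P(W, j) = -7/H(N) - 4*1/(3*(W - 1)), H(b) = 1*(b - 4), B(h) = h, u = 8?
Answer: 4097/180 ≈ 22.761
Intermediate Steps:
N = 24 (N = 3*(4 - 1*(-4)) = 3*(4 + 4) = 3*8 = 24)
H(b) = -4 + b (H(b) = 1*(-4 + b) = -4 + b)
P(W, j) = -7/20 - 4/(-3 + 3*W) (P(W, j) = -7/(-4 + 24) - 4*1/(3*(W - 1)) = -7/20 - 4*1/(3*(-1 + W)) = -7*1/20 - 4/(-3 + 3*W) = -7/20 - 4/(-3 + 3*W))
B(23) + P(-11, u) = 23 + (-59 - 21*(-11))/(60*(-1 - 11)) = 23 + (1/60)*(-59 + 231)/(-12) = 23 + (1/60)*(-1/12)*172 = 23 - 43/180 = 4097/180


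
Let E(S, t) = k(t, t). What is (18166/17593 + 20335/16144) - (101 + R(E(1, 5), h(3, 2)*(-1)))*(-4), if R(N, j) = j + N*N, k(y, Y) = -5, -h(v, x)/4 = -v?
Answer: 130164780311/284021392 ≈ 458.29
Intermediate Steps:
h(v, x) = 4*v (h(v, x) = -(-4)*v = 4*v)
E(S, t) = -5
R(N, j) = j + N**2
(18166/17593 + 20335/16144) - (101 + R(E(1, 5), h(3, 2)*(-1)))*(-4) = (18166/17593 + 20335/16144) - (101 + ((4*3)*(-1) + (-5)**2))*(-4) = (18166*(1/17593) + 20335*(1/16144)) - (101 + (12*(-1) + 25))*(-4) = (18166/17593 + 20335/16144) - (101 + (-12 + 25))*(-4) = 651025559/284021392 - (101 + 13)*(-4) = 651025559/284021392 - 114*(-4) = 651025559/284021392 - 1*(-456) = 651025559/284021392 + 456 = 130164780311/284021392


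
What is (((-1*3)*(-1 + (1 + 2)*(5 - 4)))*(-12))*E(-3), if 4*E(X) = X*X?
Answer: 162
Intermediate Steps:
E(X) = X²/4 (E(X) = (X*X)/4 = X²/4)
(((-1*3)*(-1 + (1 + 2)*(5 - 4)))*(-12))*E(-3) = (((-1*3)*(-1 + (1 + 2)*(5 - 4)))*(-12))*((¼)*(-3)²) = (-3*(-1 + 3*1)*(-12))*((¼)*9) = (-3*(-1 + 3)*(-12))*(9/4) = (-3*2*(-12))*(9/4) = -6*(-12)*(9/4) = 72*(9/4) = 162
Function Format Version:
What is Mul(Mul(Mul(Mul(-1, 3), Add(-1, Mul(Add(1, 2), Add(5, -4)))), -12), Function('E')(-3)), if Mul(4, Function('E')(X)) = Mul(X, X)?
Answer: 162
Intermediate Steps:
Function('E')(X) = Mul(Rational(1, 4), Pow(X, 2)) (Function('E')(X) = Mul(Rational(1, 4), Mul(X, X)) = Mul(Rational(1, 4), Pow(X, 2)))
Mul(Mul(Mul(Mul(-1, 3), Add(-1, Mul(Add(1, 2), Add(5, -4)))), -12), Function('E')(-3)) = Mul(Mul(Mul(Mul(-1, 3), Add(-1, Mul(Add(1, 2), Add(5, -4)))), -12), Mul(Rational(1, 4), Pow(-3, 2))) = Mul(Mul(Mul(-3, Add(-1, Mul(3, 1))), -12), Mul(Rational(1, 4), 9)) = Mul(Mul(Mul(-3, Add(-1, 3)), -12), Rational(9, 4)) = Mul(Mul(Mul(-3, 2), -12), Rational(9, 4)) = Mul(Mul(-6, -12), Rational(9, 4)) = Mul(72, Rational(9, 4)) = 162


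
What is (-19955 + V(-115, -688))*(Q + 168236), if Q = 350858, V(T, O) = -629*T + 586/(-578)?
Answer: 7857799440538/289 ≈ 2.7190e+10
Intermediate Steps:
V(T, O) = -293/289 - 629*T (V(T, O) = -629*T + 586*(-1/578) = -629*T - 293/289 = -293/289 - 629*T)
(-19955 + V(-115, -688))*(Q + 168236) = (-19955 + (-293/289 - 629*(-115)))*(350858 + 168236) = (-19955 + (-293/289 + 72335))*519094 = (-19955 + 20904522/289)*519094 = (15137527/289)*519094 = 7857799440538/289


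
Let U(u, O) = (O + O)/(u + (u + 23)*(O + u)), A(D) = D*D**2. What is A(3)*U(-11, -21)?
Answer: 1134/395 ≈ 2.8709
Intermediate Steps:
A(D) = D**3
U(u, O) = 2*O/(u + (23 + u)*(O + u)) (U(u, O) = (2*O)/(u + (23 + u)*(O + u)) = 2*O/(u + (23 + u)*(O + u)))
A(3)*U(-11, -21) = 3**3*(2*(-21)/((-11)**2 + 23*(-21) + 24*(-11) - 21*(-11))) = 27*(2*(-21)/(121 - 483 - 264 + 231)) = 27*(2*(-21)/(-395)) = 27*(2*(-21)*(-1/395)) = 27*(42/395) = 1134/395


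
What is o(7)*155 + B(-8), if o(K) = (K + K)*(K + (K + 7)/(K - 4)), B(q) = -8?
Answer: 75926/3 ≈ 25309.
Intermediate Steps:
o(K) = 2*K*(K + (7 + K)/(-4 + K)) (o(K) = (2*K)*(K + (7 + K)/(-4 + K)) = 2*K*(K + (7 + K)/(-4 + K)))
o(7)*155 + B(-8) = (2*7*(7 + 7² - 3*7)/(-4 + 7))*155 - 8 = (2*7*(7 + 49 - 21)/3)*155 - 8 = (2*7*(⅓)*35)*155 - 8 = (490/3)*155 - 8 = 75950/3 - 8 = 75926/3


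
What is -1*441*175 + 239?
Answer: -76936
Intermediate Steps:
-1*441*175 + 239 = -441*175 + 239 = -77175 + 239 = -76936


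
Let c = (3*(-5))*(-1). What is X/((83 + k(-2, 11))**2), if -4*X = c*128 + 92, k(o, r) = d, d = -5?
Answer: -503/6084 ≈ -0.082676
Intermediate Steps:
c = 15 (c = -15*(-1) = 15)
k(o, r) = -5
X = -503 (X = -(15*128 + 92)/4 = -(1920 + 92)/4 = -1/4*2012 = -503)
X/((83 + k(-2, 11))**2) = -503/(83 - 5)**2 = -503/(78**2) = -503/6084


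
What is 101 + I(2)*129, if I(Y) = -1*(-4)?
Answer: 617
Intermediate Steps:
I(Y) = 4
101 + I(2)*129 = 101 + 4*129 = 101 + 516 = 617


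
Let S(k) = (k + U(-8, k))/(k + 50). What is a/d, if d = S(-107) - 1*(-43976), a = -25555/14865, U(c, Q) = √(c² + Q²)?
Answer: -243426917551/6227186738984528 - 97109*√11513/6227186738984528 ≈ -3.9093e-5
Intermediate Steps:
U(c, Q) = √(Q² + c²)
a = -5111/2973 (a = -25555*1/14865 = -5111/2973 ≈ -1.7191)
S(k) = (k + √(64 + k²))/(50 + k) (S(k) = (k + √(k² + (-8)²))/(k + 50) = (k + √(k² + 64))/(50 + k) = (k + √(64 + k²))/(50 + k))
d = 2506739/57 - √11513/57 (d = (-107 + √(64 + (-107)²))/(50 - 107) - 1*(-43976) = (-107 + √(64 + 11449))/(-57) + 43976 = -(-107 + √11513)/57 + 43976 = (107/57 - √11513/57) + 43976 = 2506739/57 - √11513/57 ≈ 43976.)
a/d = -5111/(2973*(2506739/57 - √11513/57))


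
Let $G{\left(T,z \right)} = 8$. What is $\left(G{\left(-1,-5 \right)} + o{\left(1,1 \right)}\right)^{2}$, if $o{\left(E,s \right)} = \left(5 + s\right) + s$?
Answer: $225$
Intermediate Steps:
$o{\left(E,s \right)} = 5 + 2 s$
$\left(G{\left(-1,-5 \right)} + o{\left(1,1 \right)}\right)^{2} = \left(8 + \left(5 + 2 \cdot 1\right)\right)^{2} = \left(8 + \left(5 + 2\right)\right)^{2} = \left(8 + 7\right)^{2} = 15^{2} = 225$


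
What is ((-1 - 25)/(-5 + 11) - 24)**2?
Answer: 7225/9 ≈ 802.78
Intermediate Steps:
((-1 - 25)/(-5 + 11) - 24)**2 = (-26/6 - 24)**2 = (-26*1/6 - 24)**2 = (-13/3 - 24)**2 = (-85/3)**2 = 7225/9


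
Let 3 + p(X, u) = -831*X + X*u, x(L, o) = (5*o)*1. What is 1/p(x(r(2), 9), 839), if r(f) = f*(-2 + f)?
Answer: 1/357 ≈ 0.0028011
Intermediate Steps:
x(L, o) = 5*o
p(X, u) = -3 - 831*X + X*u (p(X, u) = -3 + (-831*X + X*u) = -3 - 831*X + X*u)
1/p(x(r(2), 9), 839) = 1/(-3 - 4155*9 + (5*9)*839) = 1/(-3 - 831*45 + 45*839) = 1/(-3 - 37395 + 37755) = 1/357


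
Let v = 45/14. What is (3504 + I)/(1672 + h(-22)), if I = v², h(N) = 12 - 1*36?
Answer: 688809/323008 ≈ 2.1325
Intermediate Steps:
h(N) = -24 (h(N) = 12 - 36 = -24)
v = 45/14 (v = 45*(1/14) = 45/14 ≈ 3.2143)
I = 2025/196 (I = (45/14)² = 2025/196 ≈ 10.332)
(3504 + I)/(1672 + h(-22)) = (3504 + 2025/196)/(1672 - 24) = (688809/196)/1648 = (688809/196)*(1/1648) = 688809/323008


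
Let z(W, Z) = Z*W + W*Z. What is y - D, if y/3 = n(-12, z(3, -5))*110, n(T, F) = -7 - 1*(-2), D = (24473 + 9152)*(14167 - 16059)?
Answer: 63616850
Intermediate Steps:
z(W, Z) = 2*W*Z (z(W, Z) = W*Z + W*Z = 2*W*Z)
D = -63618500 (D = 33625*(-1892) = -63618500)
n(T, F) = -5 (n(T, F) = -7 + 2 = -5)
y = -1650 (y = 3*(-5*110) = 3*(-550) = -1650)
y - D = -1650 - 1*(-63618500) = -1650 + 63618500 = 63616850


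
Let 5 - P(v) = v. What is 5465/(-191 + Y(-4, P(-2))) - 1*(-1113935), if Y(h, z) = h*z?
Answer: 243946300/219 ≈ 1.1139e+6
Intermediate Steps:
P(v) = 5 - v
5465/(-191 + Y(-4, P(-2))) - 1*(-1113935) = 5465/(-191 - 4*(5 - 1*(-2))) - 1*(-1113935) = 5465/(-191 - 4*(5 + 2)) + 1113935 = 5465/(-191 - 4*7) + 1113935 = 5465/(-191 - 28) + 1113935 = 5465/(-219) + 1113935 = -1/219*5465 + 1113935 = -5465/219 + 1113935 = 243946300/219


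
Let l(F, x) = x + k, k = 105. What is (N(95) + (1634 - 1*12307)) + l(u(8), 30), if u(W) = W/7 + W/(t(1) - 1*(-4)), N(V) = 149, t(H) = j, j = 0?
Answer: -10389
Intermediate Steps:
t(H) = 0
u(W) = 11*W/28 (u(W) = W/7 + W/(0 - 1*(-4)) = W*(⅐) + W/(0 + 4) = W/7 + W/4 = 11*W/28)
l(F, x) = 105 + x (l(F, x) = x + 105 = 105 + x)
(N(95) + (1634 - 1*12307)) + l(u(8), 30) = (149 + (1634 - 1*12307)) + (105 + 30) = (149 + (1634 - 12307)) + 135 = (149 - 10673) + 135 = -10524 + 135 = -10389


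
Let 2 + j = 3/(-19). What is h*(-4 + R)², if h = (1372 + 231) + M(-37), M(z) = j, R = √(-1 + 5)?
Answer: 121664/19 ≈ 6403.4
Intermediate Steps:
R = 2 (R = √4 = 2)
j = -41/19 (j = -2 + 3/(-19) = -2 + 3*(-1/19) = -2 - 3/19 = -41/19 ≈ -2.1579)
M(z) = -41/19
h = 30416/19 (h = (1372 + 231) - 41/19 = 1603 - 41/19 = 30416/19 ≈ 1600.8)
h*(-4 + R)² = 30416*(-4 + 2)²/19 = (30416/19)*(-2)² = (30416/19)*4 = 121664/19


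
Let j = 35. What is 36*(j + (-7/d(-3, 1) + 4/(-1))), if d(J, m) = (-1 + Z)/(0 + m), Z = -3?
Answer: 1179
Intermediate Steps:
d(J, m) = -4/m (d(J, m) = (-1 - 3)/(0 + m) = -4/m)
36*(j + (-7/d(-3, 1) + 4/(-1))) = 36*(35 + (-7/((-4/1)) + 4/(-1))) = 36*(35 + (-7/((-4*1)) + 4*(-1))) = 36*(35 + (-7/(-4) - 4)) = 36*(35 + (-7*(-¼) - 4)) = 36*(35 + (7/4 - 4)) = 36*(35 - 9/4) = 36*(131/4) = 1179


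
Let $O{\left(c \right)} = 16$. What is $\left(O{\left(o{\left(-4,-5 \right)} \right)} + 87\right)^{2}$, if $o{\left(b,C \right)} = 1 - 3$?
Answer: $10609$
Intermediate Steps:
$o{\left(b,C \right)} = -2$ ($o{\left(b,C \right)} = 1 - 3 = -2$)
$\left(O{\left(o{\left(-4,-5 \right)} \right)} + 87\right)^{2} = \left(16 + 87\right)^{2} = 103^{2} = 10609$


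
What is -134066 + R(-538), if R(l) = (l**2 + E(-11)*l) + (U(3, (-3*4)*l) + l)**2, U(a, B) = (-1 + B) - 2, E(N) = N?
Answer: 35148521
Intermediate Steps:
U(a, B) = -3 + B
R(l) = l**2 + (-3 - 11*l)**2 - 11*l (R(l) = (l**2 - 11*l) + ((-3 + (-3*4)*l) + l)**2 = (l**2 - 11*l) + ((-3 - 12*l) + l)**2 = (l**2 - 11*l) + (-3 - 11*l)**2 = l**2 + (-3 - 11*l)**2 - 11*l)
-134066 + R(-538) = -134066 + (9 + 55*(-538) + 122*(-538)**2) = -134066 + (9 - 29590 + 122*289444) = -134066 + (9 - 29590 + 35312168) = -134066 + 35282587 = 35148521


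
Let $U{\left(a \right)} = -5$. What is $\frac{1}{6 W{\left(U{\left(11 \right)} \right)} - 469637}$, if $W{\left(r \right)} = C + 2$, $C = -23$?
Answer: $- \frac{1}{469763} \approx -2.1287 \cdot 10^{-6}$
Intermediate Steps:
$W{\left(r \right)} = -21$ ($W{\left(r \right)} = -23 + 2 = -21$)
$\frac{1}{6 W{\left(U{\left(11 \right)} \right)} - 469637} = \frac{1}{6 \left(-21\right) - 469637} = \frac{1}{-126 - 469637} = \frac{1}{-469763} = - \frac{1}{469763}$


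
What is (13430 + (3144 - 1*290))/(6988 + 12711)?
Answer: 16284/19699 ≈ 0.82664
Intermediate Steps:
(13430 + (3144 - 1*290))/(6988 + 12711) = (13430 + (3144 - 290))/19699 = (13430 + 2854)*(1/19699) = 16284*(1/19699) = 16284/19699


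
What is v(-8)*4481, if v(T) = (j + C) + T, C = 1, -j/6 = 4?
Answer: -138911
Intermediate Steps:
j = -24 (j = -6*4 = -24)
v(T) = -23 + T (v(T) = (-24 + 1) + T = -23 + T)
v(-8)*4481 = (-23 - 8)*4481 = -31*4481 = -138911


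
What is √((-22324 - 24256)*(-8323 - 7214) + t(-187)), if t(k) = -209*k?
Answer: √723752543 ≈ 26903.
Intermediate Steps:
√((-22324 - 24256)*(-8323 - 7214) + t(-187)) = √((-22324 - 24256)*(-8323 - 7214) - 209*(-187)) = √(-46580*(-15537) + 39083) = √(723713460 + 39083) = √723752543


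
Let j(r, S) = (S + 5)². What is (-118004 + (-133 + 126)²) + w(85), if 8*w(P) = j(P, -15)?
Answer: -235885/2 ≈ -1.1794e+5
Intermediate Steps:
j(r, S) = (5 + S)²
w(P) = 25/2 (w(P) = (5 - 15)²/8 = (⅛)*(-10)² = (⅛)*100 = 25/2)
(-118004 + (-133 + 126)²) + w(85) = (-118004 + (-133 + 126)²) + 25/2 = (-118004 + (-7)²) + 25/2 = (-118004 + 49) + 25/2 = -117955 + 25/2 = -235885/2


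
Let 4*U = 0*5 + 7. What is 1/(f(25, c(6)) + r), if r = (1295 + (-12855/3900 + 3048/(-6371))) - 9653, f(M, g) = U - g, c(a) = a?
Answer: -828230/6928992531 ≈ -0.00011953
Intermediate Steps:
U = 7/4 (U = (0*5 + 7)/4 = (0 + 7)/4 = (1/4)*7 = 7/4 ≈ 1.7500)
f(M, g) = 7/4 - g
r = -13850945107/1656460 (r = (1295 + (-12855*1/3900 + 3048*(-1/6371))) - 9653 = (1295 + (-857/260 - 3048/6371)) - 9653 = (1295 - 6252427/1656460) - 9653 = 2138863273/1656460 - 9653 = -13850945107/1656460 ≈ -8361.8)
1/(f(25, c(6)) + r) = 1/((7/4 - 1*6) - 13850945107/1656460) = 1/((7/4 - 6) - 13850945107/1656460) = 1/(-17/4 - 13850945107/1656460) = 1/(-6928992531/828230) = -828230/6928992531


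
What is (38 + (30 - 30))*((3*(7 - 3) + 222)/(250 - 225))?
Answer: 8892/25 ≈ 355.68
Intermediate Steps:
(38 + (30 - 30))*((3*(7 - 3) + 222)/(250 - 225)) = (38 + 0)*((3*4 + 222)/25) = 38*((12 + 222)*(1/25)) = 38*(234*(1/25)) = 38*(234/25) = 8892/25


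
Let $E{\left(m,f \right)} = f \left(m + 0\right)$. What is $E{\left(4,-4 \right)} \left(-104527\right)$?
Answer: $1672432$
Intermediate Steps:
$E{\left(m,f \right)} = f m$
$E{\left(4,-4 \right)} \left(-104527\right) = \left(-4\right) 4 \left(-104527\right) = \left(-16\right) \left(-104527\right) = 1672432$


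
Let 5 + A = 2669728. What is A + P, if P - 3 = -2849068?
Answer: -179342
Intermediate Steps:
A = 2669723 (A = -5 + 2669728 = 2669723)
P = -2849065 (P = 3 - 2849068 = -2849065)
A + P = 2669723 - 2849065 = -179342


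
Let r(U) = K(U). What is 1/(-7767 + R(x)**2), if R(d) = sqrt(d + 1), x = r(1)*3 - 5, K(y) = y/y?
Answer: -1/7768 ≈ -0.00012873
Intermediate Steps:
K(y) = 1
r(U) = 1
x = -2 (x = 1*3 - 5 = 3 - 5 = -2)
R(d) = sqrt(1 + d)
1/(-7767 + R(x)**2) = 1/(-7767 + (sqrt(1 - 2))**2) = 1/(-7767 + (sqrt(-1))**2) = 1/(-7767 + I**2) = 1/(-7767 - 1) = 1/(-7768) = -1/7768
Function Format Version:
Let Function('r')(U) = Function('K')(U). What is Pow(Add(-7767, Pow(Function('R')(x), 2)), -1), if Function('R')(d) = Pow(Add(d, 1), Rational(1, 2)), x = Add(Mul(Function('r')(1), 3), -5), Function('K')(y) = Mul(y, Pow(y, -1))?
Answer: Rational(-1, 7768) ≈ -0.00012873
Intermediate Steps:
Function('K')(y) = 1
Function('r')(U) = 1
x = -2 (x = Add(Mul(1, 3), -5) = Add(3, -5) = -2)
Function('R')(d) = Pow(Add(1, d), Rational(1, 2))
Pow(Add(-7767, Pow(Function('R')(x), 2)), -1) = Pow(Add(-7767, Pow(Pow(Add(1, -2), Rational(1, 2)), 2)), -1) = Pow(Add(-7767, Pow(Pow(-1, Rational(1, 2)), 2)), -1) = Pow(Add(-7767, Pow(I, 2)), -1) = Pow(Add(-7767, -1), -1) = Pow(-7768, -1) = Rational(-1, 7768)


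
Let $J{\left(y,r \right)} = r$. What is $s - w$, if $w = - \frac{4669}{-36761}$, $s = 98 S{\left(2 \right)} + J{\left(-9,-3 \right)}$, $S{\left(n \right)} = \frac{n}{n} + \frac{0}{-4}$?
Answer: $\frac{3487626}{36761} \approx 94.873$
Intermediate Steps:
$S{\left(n \right)} = 1$ ($S{\left(n \right)} = 1 + 0 \left(- \frac{1}{4}\right) = 1 + 0 = 1$)
$s = 95$ ($s = 98 \cdot 1 - 3 = 98 - 3 = 95$)
$w = \frac{4669}{36761}$ ($w = \left(-4669\right) \left(- \frac{1}{36761}\right) = \frac{4669}{36761} \approx 0.12701$)
$s - w = 95 - \frac{4669}{36761} = \frac{3487626}{36761}$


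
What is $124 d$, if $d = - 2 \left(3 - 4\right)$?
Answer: $248$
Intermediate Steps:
$d = 2$ ($d = \left(-2\right) \left(-1\right) = 2$)
$124 d = 124 \cdot 2 = 248$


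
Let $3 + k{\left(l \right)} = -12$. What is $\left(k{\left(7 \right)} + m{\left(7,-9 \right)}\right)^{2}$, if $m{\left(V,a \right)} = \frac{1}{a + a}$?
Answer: $\frac{73441}{324} \approx 226.67$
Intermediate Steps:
$m{\left(V,a \right)} = \frac{1}{2 a}$
$k{\left(l \right)} = -15$ ($k{\left(l \right)} = -3 - 12 = -15$)
$\left(k{\left(7 \right)} + m{\left(7,-9 \right)}\right)^{2} = \left(-15 + \frac{1}{2 \left(-9\right)}\right)^{2} = \left(-15 + \frac{1}{2} \left(- \frac{1}{9}\right)\right)^{2} = \left(-15 - \frac{1}{18}\right)^{2} = \left(- \frac{271}{18}\right)^{2} = \frac{73441}{324}$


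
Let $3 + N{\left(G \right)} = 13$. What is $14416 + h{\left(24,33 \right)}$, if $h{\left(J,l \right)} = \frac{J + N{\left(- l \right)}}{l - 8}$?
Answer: $\frac{360434}{25} \approx 14417.0$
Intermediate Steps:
$N{\left(G \right)} = 10$ ($N{\left(G \right)} = -3 + 13 = 10$)
$h{\left(J,l \right)} = \frac{10 + J}{-8 + l}$ ($h{\left(J,l \right)} = \frac{J + 10}{l - 8} = \frac{10 + J}{-8 + l}$)
$14416 + h{\left(24,33 \right)} = 14416 + \frac{10 + 24}{-8 + 33} = 14416 + \frac{1}{25} \cdot 34 = 14416 + \frac{34}{25} = \frac{360434}{25}$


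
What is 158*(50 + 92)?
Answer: 22436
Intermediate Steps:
158*(50 + 92) = 158*142 = 22436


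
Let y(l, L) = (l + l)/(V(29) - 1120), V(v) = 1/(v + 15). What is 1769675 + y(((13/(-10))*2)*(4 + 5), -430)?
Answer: 436039081921/246395 ≈ 1.7697e+6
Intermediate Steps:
V(v) = 1/(15 + v)
y(l, L) = -88*l/49279 (y(l, L) = (l + l)/(1/(15 + 29) - 1120) = (2*l)/(1/44 - 1120) = (2*l)/(-49279/44) = (2*l)*(-44/49279) = -88*l/49279)
1769675 + y(((13/(-10))*2)*(4 + 5), -430) = 1769675 - 88*(13/(-10))*2*(4 + 5)/49279 = 1769675 - 88*(13*(-⅒))*2*9/49279 = 1769675 - 88*(-13/10*2)*9/49279 = 1769675 - (-1144)*9/246395 = 1769675 - 88/49279*(-117/5) = 1769675 + 10296/246395 = 436039081921/246395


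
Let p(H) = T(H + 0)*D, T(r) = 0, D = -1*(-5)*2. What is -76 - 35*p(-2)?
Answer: -76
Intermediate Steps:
D = 10 (D = 5*2 = 10)
p(H) = 0 (p(H) = 0*10 = 0)
-76 - 35*p(-2) = -76 - 35*0 = -76 + 0 = -76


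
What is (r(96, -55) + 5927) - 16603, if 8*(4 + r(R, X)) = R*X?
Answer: -11340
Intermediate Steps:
r(R, X) = -4 + R*X/8 (r(R, X) = -4 + (R*X)/8 = -4 + R*X/8)
(r(96, -55) + 5927) - 16603 = ((-4 + (⅛)*96*(-55)) + 5927) - 16603 = ((-4 - 660) + 5927) - 16603 = (-664 + 5927) - 16603 = 5263 - 16603 = -11340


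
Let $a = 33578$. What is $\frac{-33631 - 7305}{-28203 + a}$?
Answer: $- \frac{952}{125} \approx -7.616$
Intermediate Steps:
$\frac{-33631 - 7305}{-28203 + a} = \frac{-33631 - 7305}{-28203 + 33578} = - \frac{40936}{5375} = \left(-40936\right) \frac{1}{5375} = - \frac{952}{125}$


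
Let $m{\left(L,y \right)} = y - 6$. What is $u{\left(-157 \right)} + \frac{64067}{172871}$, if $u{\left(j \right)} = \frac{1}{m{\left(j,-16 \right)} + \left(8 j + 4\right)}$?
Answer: $\frac{81448487}{220237654} \approx 0.36982$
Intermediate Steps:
$m{\left(L,y \right)} = -6 + y$ ($m{\left(L,y \right)} = y - 6 = -6 + y$)
$u{\left(j \right)} = \frac{1}{-18 + 8 j}$ ($u{\left(j \right)} = \frac{1}{\left(-6 - 16\right) + \left(8 j + 4\right)} = \frac{1}{-22 + \left(4 + 8 j\right)} = \frac{1}{-18 + 8 j}$)
$u{\left(-157 \right)} + \frac{64067}{172871} = \frac{1}{2 \left(-9 + 4 \left(-157\right)\right)} + \frac{64067}{172871} = \frac{1}{2 \left(-9 - 628\right)} + 64067 \cdot \frac{1}{172871} = \frac{1}{2 \left(-637\right)} + \frac{64067}{172871} = \frac{1}{2} \left(- \frac{1}{637}\right) + \frac{64067}{172871} = - \frac{1}{1274} + \frac{64067}{172871} = \frac{81448487}{220237654}$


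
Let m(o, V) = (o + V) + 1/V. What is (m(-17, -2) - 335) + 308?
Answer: -93/2 ≈ -46.500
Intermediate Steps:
m(o, V) = V + o + 1/V (m(o, V) = (V + o) + 1/V = V + o + 1/V)
(m(-17, -2) - 335) + 308 = ((-2 - 17 + 1/(-2)) - 335) + 308 = ((-2 - 17 - 1/2) - 335) + 308 = (-39/2 - 335) + 308 = -709/2 + 308 = -93/2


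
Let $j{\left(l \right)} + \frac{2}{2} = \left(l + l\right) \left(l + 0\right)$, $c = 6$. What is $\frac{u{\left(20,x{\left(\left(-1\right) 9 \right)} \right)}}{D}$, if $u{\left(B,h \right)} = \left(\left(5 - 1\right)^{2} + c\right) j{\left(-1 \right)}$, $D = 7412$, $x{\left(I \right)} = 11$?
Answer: $\frac{11}{3706} \approx 0.0029682$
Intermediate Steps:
$j{\left(l \right)} = -1 + 2 l^{2}$ ($j{\left(l \right)} = -1 + \left(l + l\right) \left(l + 0\right) = -1 + 2 l l = -1 + 2 l^{2}$)
$u{\left(B,h \right)} = 22$ ($u{\left(B,h \right)} = \left(\left(5 - 1\right)^{2} + 6\right) \left(-1 + 2 \left(-1\right)^{2}\right) = \left(4^{2} + 6\right) \left(-1 + 2 \cdot 1\right) = \left(16 + 6\right) \left(-1 + 2\right) = 22 \cdot 1 = 22$)
$\frac{u{\left(20,x{\left(\left(-1\right) 9 \right)} \right)}}{D} = \frac{22}{7412} = 22 \cdot \frac{1}{7412} = \frac{11}{3706}$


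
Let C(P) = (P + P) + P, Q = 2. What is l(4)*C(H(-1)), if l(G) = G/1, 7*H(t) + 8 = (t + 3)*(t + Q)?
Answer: -72/7 ≈ -10.286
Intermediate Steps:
H(t) = -8/7 + (2 + t)*(3 + t)/7 (H(t) = -8/7 + ((t + 3)*(t + 2))/7 = -8/7 + ((3 + t)*(2 + t))/7 = -8/7 + ((2 + t)*(3 + t))/7 = -8/7 + (2 + t)*(3 + t)/7)
C(P) = 3*P (C(P) = 2*P + P = 3*P)
l(G) = G (l(G) = G*1 = G)
l(4)*C(H(-1)) = 4*(3*(-2/7 + (⅐)*(-1)² + (5/7)*(-1))) = 4*(3*(-2/7 + (⅐)*1 - 5/7)) = 4*(3*(-2/7 + ⅐ - 5/7)) = 4*(3*(-6/7)) = 4*(-18/7) = -72/7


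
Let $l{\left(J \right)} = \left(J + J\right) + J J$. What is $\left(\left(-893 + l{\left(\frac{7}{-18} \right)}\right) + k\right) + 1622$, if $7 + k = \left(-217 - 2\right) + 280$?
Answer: $\frac{253489}{324} \approx 782.37$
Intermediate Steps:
$k = 54$ ($k = -7 + \left(\left(-217 - 2\right) + 280\right) = -7 + \left(-219 + 280\right) = -7 + 61 = 54$)
$l{\left(J \right)} = J^{2} + 2 J$ ($l{\left(J \right)} = 2 J + J^{2} = J^{2} + 2 J$)
$\left(\left(-893 + l{\left(\frac{7}{-18} \right)}\right) + k\right) + 1622 = \left(\left(-893 + \frac{7}{-18} \left(2 + \frac{7}{-18}\right)\right) + 54\right) + 1622 = \left(\left(-893 + 7 \left(- \frac{1}{18}\right) \left(2 + 7 \left(- \frac{1}{18}\right)\right)\right) + 54\right) + 1622 = \left(\left(-893 - \frac{7 \left(2 - \frac{7}{18}\right)}{18}\right) + 54\right) + 1622 = \left(\left(-893 - \frac{203}{324}\right) + 54\right) + 1622 = \left(- \frac{289535}{324} + 54\right) + 1622 = - \frac{272039}{324} + 1622 = \frac{253489}{324}$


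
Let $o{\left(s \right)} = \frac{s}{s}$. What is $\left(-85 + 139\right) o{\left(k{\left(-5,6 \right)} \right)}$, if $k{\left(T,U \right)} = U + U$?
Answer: $54$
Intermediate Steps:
$k{\left(T,U \right)} = 2 U$
$o{\left(s \right)} = 1$
$\left(-85 + 139\right) o{\left(k{\left(-5,6 \right)} \right)} = \left(-85 + 139\right) 1 = 54 \cdot 1 = 54$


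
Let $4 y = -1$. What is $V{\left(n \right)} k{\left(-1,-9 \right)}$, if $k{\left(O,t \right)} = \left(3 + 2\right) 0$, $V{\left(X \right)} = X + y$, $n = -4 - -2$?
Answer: $0$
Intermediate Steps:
$y = - \frac{1}{4}$ ($y = \frac{1}{4} \left(-1\right) = - \frac{1}{4} \approx -0.25$)
$n = -2$ ($n = -4 + 2 = -2$)
$V{\left(X \right)} = - \frac{1}{4} + X$ ($V{\left(X \right)} = X - \frac{1}{4} = - \frac{1}{4} + X$)
$k{\left(O,t \right)} = 0$ ($k{\left(O,t \right)} = 5 \cdot 0 = 0$)
$V{\left(n \right)} k{\left(-1,-9 \right)} = \left(- \frac{1}{4} - 2\right) 0 = \left(- \frac{9}{4}\right) 0 = 0$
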